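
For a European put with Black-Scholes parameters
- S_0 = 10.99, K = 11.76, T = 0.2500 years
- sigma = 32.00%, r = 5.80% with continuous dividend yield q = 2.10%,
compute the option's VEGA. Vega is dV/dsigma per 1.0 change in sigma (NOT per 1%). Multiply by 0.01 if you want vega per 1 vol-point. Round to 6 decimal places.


Answer: Vega = 2.093665

Derivation:
d1 = -0.2854260878; d2 = -0.4454260878
phi(d1) = 0.3830182813; exp(-qT) = 0.9947637572; exp(-rT) = 0.9856046187
Vega = S * exp(-qT) * phi(d1) * sqrt(T) = 10.9900 * 0.9947637572 * 0.3830182813 * 0.5000000000 = 2.093665


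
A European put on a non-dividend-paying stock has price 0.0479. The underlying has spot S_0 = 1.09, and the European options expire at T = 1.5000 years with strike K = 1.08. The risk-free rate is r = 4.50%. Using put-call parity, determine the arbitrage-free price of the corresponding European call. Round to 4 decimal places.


Put-call parity: C - P = S_0 * exp(-qT) - K * exp(-rT).
S_0 * exp(-qT) = 1.0900 * 1.00000000 = 1.09000000
K * exp(-rT) = 1.0800 * 0.93472772 = 1.00950594
C = P + S*exp(-qT) - K*exp(-rT)
C = 0.0479 + 1.09000000 - 1.00950594 = 0.1284

Answer: Call price = 0.1284


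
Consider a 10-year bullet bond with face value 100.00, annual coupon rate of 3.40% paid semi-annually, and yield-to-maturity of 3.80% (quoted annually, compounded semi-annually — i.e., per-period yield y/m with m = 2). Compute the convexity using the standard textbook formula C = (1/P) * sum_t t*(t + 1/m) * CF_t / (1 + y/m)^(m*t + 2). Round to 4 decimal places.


Answer: Convexity = 81.5826

Derivation:
Coupon per period c = face * coupon_rate / m = 1.700000
Periods per year m = 2; per-period yield y/m = 0.019000
Number of cashflows N = 20
Cashflows (t years, CF_t, discount factor 1/(1+y/m)^(m*t), PV):
  t = 0.5000: CF_t = 1.700000, DF = 0.981354, PV = 1.668302
  t = 1.0000: CF_t = 1.700000, DF = 0.963056, PV = 1.637196
  t = 1.5000: CF_t = 1.700000, DF = 0.945099, PV = 1.606669
  t = 2.0000: CF_t = 1.700000, DF = 0.927477, PV = 1.576711
  t = 2.5000: CF_t = 1.700000, DF = 0.910184, PV = 1.547312
  t = 3.0000: CF_t = 1.700000, DF = 0.893213, PV = 1.518462
  t = 3.5000: CF_t = 1.700000, DF = 0.876558, PV = 1.490149
  t = 4.0000: CF_t = 1.700000, DF = 0.860214, PV = 1.462364
  t = 4.5000: CF_t = 1.700000, DF = 0.844175, PV = 1.435097
  t = 5.0000: CF_t = 1.700000, DF = 0.828434, PV = 1.408339
  t = 5.5000: CF_t = 1.700000, DF = 0.812988, PV = 1.382079
  t = 6.0000: CF_t = 1.700000, DF = 0.797829, PV = 1.356309
  t = 6.5000: CF_t = 1.700000, DF = 0.782953, PV = 1.331020
  t = 7.0000: CF_t = 1.700000, DF = 0.768354, PV = 1.306202
  t = 7.5000: CF_t = 1.700000, DF = 0.754028, PV = 1.281847
  t = 8.0000: CF_t = 1.700000, DF = 0.739968, PV = 1.257946
  t = 8.5000: CF_t = 1.700000, DF = 0.726171, PV = 1.234491
  t = 9.0000: CF_t = 1.700000, DF = 0.712631, PV = 1.211473
  t = 9.5000: CF_t = 1.700000, DF = 0.699343, PV = 1.188884
  t = 10.0000: CF_t = 101.700000, DF = 0.686304, PV = 69.797083
Price P = sum_t PV_t = 96.697933
Convexity numerator sum_t t*(t + 1/m) * CF_t / (1+y/m)^(m*t + 2):
  t = 0.5000: term = 0.803334
  t = 1.0000: term = 2.365067
  t = 1.5000: term = 4.641937
  t = 2.0000: term = 7.592308
  t = 2.5000: term = 11.176116
  t = 3.0000: term = 15.354821
  t = 3.5000: term = 20.091358
  t = 4.0000: term = 25.350095
  t = 4.5000: term = 31.096780
  t = 5.0000: term = 37.298503
  t = 5.5000: term = 43.923655
  t = 6.0000: term = 50.941878
  t = 6.5000: term = 58.324034
  t = 7.0000: term = 66.042162
  t = 7.5000: term = 74.069437
  t = 8.0000: term = 82.380139
  t = 8.5000: term = 90.949614
  t = 9.0000: term = 99.754238
  t = 9.5000: term = 108.771386
  t = 10.0000: term = 7057.943929
Convexity = (1/P) * sum = 7888.870792 / 96.697933 = 81.582620


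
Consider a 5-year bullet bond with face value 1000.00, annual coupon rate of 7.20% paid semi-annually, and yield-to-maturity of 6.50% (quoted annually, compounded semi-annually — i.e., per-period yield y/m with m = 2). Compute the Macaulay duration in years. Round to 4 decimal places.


Answer: Macaulay duration = 4.2985 years

Derivation:
Coupon per period c = face * coupon_rate / m = 36.000000
Periods per year m = 2; per-period yield y/m = 0.032500
Number of cashflows N = 10
Cashflows (t years, CF_t, discount factor 1/(1+y/m)^(m*t), PV):
  t = 0.5000: CF_t = 36.000000, DF = 0.968523, PV = 34.866828
  t = 1.0000: CF_t = 36.000000, DF = 0.938037, PV = 33.769325
  t = 1.5000: CF_t = 36.000000, DF = 0.908510, PV = 32.706368
  t = 2.0000: CF_t = 36.000000, DF = 0.879913, PV = 31.676870
  t = 2.5000: CF_t = 36.000000, DF = 0.852216, PV = 30.679777
  t = 3.0000: CF_t = 36.000000, DF = 0.825391, PV = 29.714070
  t = 3.5000: CF_t = 36.000000, DF = 0.799410, PV = 28.778760
  t = 4.0000: CF_t = 36.000000, DF = 0.774247, PV = 27.872891
  t = 4.5000: CF_t = 36.000000, DF = 0.749876, PV = 26.995536
  t = 5.0000: CF_t = 1036.000000, DF = 0.726272, PV = 752.417958
Price P = sum_t PV_t = 1029.478383
Macaulay numerator sum_t t * PV_t:
  t * PV_t at t = 0.5000: 17.433414
  t * PV_t at t = 1.0000: 33.769325
  t * PV_t at t = 1.5000: 49.059552
  t * PV_t at t = 2.0000: 63.353740
  t * PV_t at t = 2.5000: 76.699443
  t * PV_t at t = 3.0000: 89.142209
  t * PV_t at t = 3.5000: 100.725660
  t * PV_t at t = 4.0000: 111.491564
  t * PV_t at t = 4.5000: 121.479913
  t * PV_t at t = 5.0000: 3762.089788
Macaulay duration D = (sum_t t * PV_t) / P = 4425.244608 / 1029.478383 = 4.298531


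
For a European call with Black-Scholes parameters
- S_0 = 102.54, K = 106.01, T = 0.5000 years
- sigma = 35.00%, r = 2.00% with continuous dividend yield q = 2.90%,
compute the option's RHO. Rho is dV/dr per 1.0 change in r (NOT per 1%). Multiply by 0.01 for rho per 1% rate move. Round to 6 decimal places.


d1 = -0.0289124363; d2 = -0.2763998098
phi(d1) = 0.3987755715; exp(-qT) = 0.9856046187; exp(-rT) = 0.9900498337
N(d2) = 0.3911205014
Rho = K*T*exp(-rT)*N(d2) = 106.0100 * 0.5000 * 0.9900498337 * 0.3911205014 = 20.525062

Answer: Rho = 20.525062


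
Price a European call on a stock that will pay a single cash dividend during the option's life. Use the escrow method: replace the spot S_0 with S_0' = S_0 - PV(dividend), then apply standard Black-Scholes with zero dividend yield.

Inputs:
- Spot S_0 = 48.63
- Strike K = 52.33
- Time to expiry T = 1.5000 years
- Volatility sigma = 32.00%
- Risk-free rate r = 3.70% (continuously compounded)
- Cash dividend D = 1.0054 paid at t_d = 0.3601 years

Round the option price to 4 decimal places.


PV(D) = D * exp(-r * t_d) = 1.0054 * 0.98676467 = 0.99209320
S_0' = S_0 - PV(D) = 48.6300 - 0.99209320 = 47.63790680
d1 = (ln(S_0'/K) + (r + sigma^2/2)*T) / (sigma*sqrt(T)) = 0.09787494
d2 = d1 - sigma*sqrt(T) = -0.29404342
exp(-rT) = 0.94601202
N(d1) = 0.53898420; N(d2) = 0.38436236
C = S_0' * N(d1) - K * exp(-rT) * N(d2) = 47.63790680 * 0.53898420 - 52.3300 * 0.94601202 * 0.38436236 = 6.6483

Answer: Price = 6.6483


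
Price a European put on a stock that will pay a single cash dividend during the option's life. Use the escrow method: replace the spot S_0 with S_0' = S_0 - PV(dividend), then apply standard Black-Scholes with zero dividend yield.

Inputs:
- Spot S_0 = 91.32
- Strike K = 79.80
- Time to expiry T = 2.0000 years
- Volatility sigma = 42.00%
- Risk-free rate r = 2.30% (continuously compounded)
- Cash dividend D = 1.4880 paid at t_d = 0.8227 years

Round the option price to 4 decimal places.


PV(D) = D * exp(-r * t_d) = 1.4880 * 0.98125580 = 1.46010863
S_0' = S_0 - PV(D) = 91.3200 - 1.46010863 = 89.85989137
d1 = (ln(S_0'/K) + (r + sigma^2/2)*T) / (sigma*sqrt(T)) = 0.57431918
d2 = d1 - sigma*sqrt(T) = -0.01965051
exp(-rT) = 0.95504196
N(-d1) = 0.28287592; N(-d2) = 0.50783892
P = K * exp(-rT) * N(-d2) - S_0' * N(-d1) = 79.8000 * 0.95504196 * 0.50783892 - 89.85989137 * 0.28287592 = 13.2844

Answer: Price = 13.2844


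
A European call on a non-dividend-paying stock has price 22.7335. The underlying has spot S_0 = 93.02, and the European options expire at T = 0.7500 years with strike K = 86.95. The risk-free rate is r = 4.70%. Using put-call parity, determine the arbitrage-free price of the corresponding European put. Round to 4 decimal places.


Put-call parity: C - P = S_0 * exp(-qT) - K * exp(-rT).
S_0 * exp(-qT) = 93.0200 * 1.00000000 = 93.02000000
K * exp(-rT) = 86.9500 * 0.96536405 = 83.93840372
P = C - S*exp(-qT) + K*exp(-rT)
P = 22.7335 - 93.02000000 + 83.93840372 = 13.6519

Answer: Put price = 13.6519


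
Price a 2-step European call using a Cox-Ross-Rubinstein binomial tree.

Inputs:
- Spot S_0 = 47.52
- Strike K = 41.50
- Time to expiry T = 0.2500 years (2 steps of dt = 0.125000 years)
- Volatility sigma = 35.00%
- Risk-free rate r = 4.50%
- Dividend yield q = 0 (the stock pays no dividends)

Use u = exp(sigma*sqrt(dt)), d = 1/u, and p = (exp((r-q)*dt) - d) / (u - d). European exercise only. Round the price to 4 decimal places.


dt = T/N = 0.125000
u = exp(sigma*sqrt(dt)) = 1.131726; d = 1/u = 0.883606
p = (exp((r-q)*dt) - d) / (u - d) = 0.491838
Discount per step: exp(-r*dt) = 0.994391
Stock lattice S(k, i) with i counting down-moves:
  k=0: S(0,0) = 47.5200
  k=1: S(1,0) = 53.7796; S(1,1) = 41.9890
  k=2: S(2,0) = 60.8638; S(2,1) = 47.5200; S(2,2) = 37.1017
Terminal payoffs V(N, i) = max(S_T - K, 0):
  V(2,0) = 19.363768; V(2,1) = 6.020000; V(2,2) = 0.000000
Backward induction: V(k, i) = exp(-r*dt) * [p * V(k+1, i) + (1-p) * V(k+1, i+1)].
  V(1,0) = exp(-r*dt) * [p*19.363768 + (1-p)*6.020000] = 12.512390
  V(1,1) = exp(-r*dt) * [p*6.020000 + (1-p)*0.000000] = 2.944256
  V(0,0) = exp(-r*dt) * [p*12.512390 + (1-p)*2.944256] = 7.607315

Answer: Price = V(0,0) = 7.6073


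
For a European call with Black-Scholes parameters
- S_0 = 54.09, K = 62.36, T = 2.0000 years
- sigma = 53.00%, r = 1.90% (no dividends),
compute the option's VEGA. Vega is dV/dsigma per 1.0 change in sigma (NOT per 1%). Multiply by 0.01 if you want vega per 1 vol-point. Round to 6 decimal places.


Answer: Vega = 29.681371

Derivation:
d1 = 0.2356470461; d2 = -0.5138861420
phi(d1) = 0.3880180971; exp(-qT) = 1.0000000000; exp(-rT) = 0.9627129409
Vega = S * exp(-qT) * phi(d1) * sqrt(T) = 54.0900 * 1.0000000000 * 0.3880180971 * 1.4142135624 = 29.681371


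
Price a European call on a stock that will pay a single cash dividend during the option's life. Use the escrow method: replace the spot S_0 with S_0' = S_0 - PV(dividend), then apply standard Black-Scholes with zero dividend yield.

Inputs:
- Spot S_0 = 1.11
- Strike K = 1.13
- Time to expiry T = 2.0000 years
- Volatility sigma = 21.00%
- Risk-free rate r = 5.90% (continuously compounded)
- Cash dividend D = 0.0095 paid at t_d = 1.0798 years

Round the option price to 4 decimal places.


PV(D) = D * exp(-r * t_d) = 0.0095 * 0.93827875 = 0.00891365
S_0' = S_0 - PV(D) = 1.1100 - 0.00891365 = 1.10108635
d1 = (ln(S_0'/K) + (r + sigma^2/2)*T) / (sigma*sqrt(T)) = 0.45854074
d2 = d1 - sigma*sqrt(T) = 0.16155589
exp(-rT) = 0.88869605
N(d1) = 0.67671800; N(d2) = 0.56417220
C = S_0' * N(d1) - K * exp(-rT) * N(d2) = 1.10108635 * 0.67671800 - 1.1300 * 0.88869605 * 0.56417220 = 0.1786

Answer: Price = 0.1786


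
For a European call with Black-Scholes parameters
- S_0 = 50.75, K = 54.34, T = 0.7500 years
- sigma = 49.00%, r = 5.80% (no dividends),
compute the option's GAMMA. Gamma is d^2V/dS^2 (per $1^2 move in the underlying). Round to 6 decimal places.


d1 = 0.1536188003; d2 = -0.2707336476
phi(d1) = 0.3942626761; exp(-qT) = 1.0000000000; exp(-rT) = 0.9574325541
Gamma = exp(-qT) * phi(d1) / (S * sigma * sqrt(T)) = 1.0000000000 * 0.3942626761 / (50.7500 * 0.4900 * 0.8660254038) = 0.018307

Answer: Gamma = 0.018307


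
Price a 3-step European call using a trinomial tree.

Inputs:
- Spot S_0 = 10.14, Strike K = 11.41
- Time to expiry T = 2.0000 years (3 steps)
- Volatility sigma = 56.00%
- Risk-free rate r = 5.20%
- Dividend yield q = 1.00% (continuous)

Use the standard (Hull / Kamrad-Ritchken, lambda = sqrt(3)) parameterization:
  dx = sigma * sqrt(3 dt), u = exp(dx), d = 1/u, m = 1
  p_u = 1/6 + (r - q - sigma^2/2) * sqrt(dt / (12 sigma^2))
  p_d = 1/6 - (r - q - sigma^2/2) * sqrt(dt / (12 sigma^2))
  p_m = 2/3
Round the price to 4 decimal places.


Answer: Price = V(0,0) = 2.7559

Derivation:
dt = T/N = 0.666667; dx = sigma*sqrt(3*dt) = 0.791960
u = exp(dx) = 2.207718; d = 1/u = 0.452956
p_u = 0.118348, p_m = 0.666667, p_d = 0.214986
Discount per step: exp(-r*dt) = 0.965927
Stock lattice S(k, j) with j the centered position index:
  k=0: S(0,+0) = 10.1400
  k=1: S(1,-1) = 4.5930; S(1,+0) = 10.1400; S(1,+1) = 22.3863
  k=2: S(2,-2) = 2.0804; S(2,-1) = 4.5930; S(2,+0) = 10.1400; S(2,+1) = 22.3863; S(2,+2) = 49.4226
  k=3: S(3,-3) = 0.9423; S(3,-2) = 2.0804; S(3,-1) = 4.5930; S(3,+0) = 10.1400; S(3,+1) = 22.3863; S(3,+2) = 49.4226; S(3,+3) = 109.1111
Terminal payoffs V(N, j) = max(S_T - K, 0):
  V(3,-3) = 0.000000; V(3,-2) = 0.000000; V(3,-1) = 0.000000; V(3,+0) = 0.000000; V(3,+1) = 10.976265; V(3,+2) = 38.012569; V(3,+3) = 97.701117
Backward induction: V(k, j) = exp(-r*dt) * [p_u * V(k+1, j+1) + p_m * V(k+1, j) + p_d * V(k+1, j-1)]
  V(2,-2) = exp(-r*dt) * [p_u*0.000000 + p_m*0.000000 + p_d*0.000000] = 0.000000
  V(2,-1) = exp(-r*dt) * [p_u*0.000000 + p_m*0.000000 + p_d*0.000000] = 0.000000
  V(2,+0) = exp(-r*dt) * [p_u*10.976265 + p_m*0.000000 + p_d*0.000000] = 1.254755
  V(2,+1) = exp(-r*dt) * [p_u*38.012569 + p_m*10.976265 + p_d*0.000000] = 11.413600
  V(2,+2) = exp(-r*dt) * [p_u*97.701117 + p_m*38.012569 + p_d*10.976265] = 37.926321
  V(1,-1) = exp(-r*dt) * [p_u*1.254755 + p_m*0.000000 + p_d*0.000000] = 0.143438
  V(1,+0) = exp(-r*dt) * [p_u*11.413600 + p_m*1.254755 + p_d*0.000000] = 2.112750
  V(1,+1) = exp(-r*dt) * [p_u*37.926321 + p_m*11.413600 + p_d*1.254755] = 11.945927
  V(0,+0) = exp(-r*dt) * [p_u*11.945927 + p_m*2.112750 + p_d*0.143438] = 2.755897


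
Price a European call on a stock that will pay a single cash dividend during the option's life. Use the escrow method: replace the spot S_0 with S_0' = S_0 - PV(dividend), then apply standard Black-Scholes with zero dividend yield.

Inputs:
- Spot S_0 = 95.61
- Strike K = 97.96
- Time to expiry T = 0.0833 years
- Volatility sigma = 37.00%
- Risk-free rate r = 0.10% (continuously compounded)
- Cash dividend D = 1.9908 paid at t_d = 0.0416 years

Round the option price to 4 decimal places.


PV(D) = D * exp(-r * t_d) = 1.9908 * 0.99995840 = 1.99071718
S_0' = S_0 - PV(D) = 95.6100 - 1.99071718 = 93.61928282
d1 = (ln(S_0'/K) + (r + sigma^2/2)*T) / (sigma*sqrt(T)) = -0.37024301
d2 = d1 - sigma*sqrt(T) = -0.47703145
exp(-rT) = 0.99991670
N(d1) = 0.35560072; N(d2) = 0.31666986
C = S_0' * N(d1) - K * exp(-rT) * N(d2) = 93.61928282 * 0.35560072 - 97.9600 * 0.99991670 * 0.31666986 = 2.2727

Answer: Price = 2.2727


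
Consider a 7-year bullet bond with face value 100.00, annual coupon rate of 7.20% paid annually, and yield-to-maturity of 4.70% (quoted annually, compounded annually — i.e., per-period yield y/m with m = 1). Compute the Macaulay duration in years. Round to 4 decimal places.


Coupon per period c = face * coupon_rate / m = 7.200000
Periods per year m = 1; per-period yield y/m = 0.047000
Number of cashflows N = 7
Cashflows (t years, CF_t, discount factor 1/(1+y/m)^(m*t), PV):
  t = 1.0000: CF_t = 7.200000, DF = 0.955110, PV = 6.876791
  t = 2.0000: CF_t = 7.200000, DF = 0.912235, PV = 6.568091
  t = 3.0000: CF_t = 7.200000, DF = 0.871284, PV = 6.273248
  t = 4.0000: CF_t = 7.200000, DF = 0.832172, PV = 5.991641
  t = 5.0000: CF_t = 7.200000, DF = 0.794816, PV = 5.722675
  t = 6.0000: CF_t = 7.200000, DF = 0.759137, PV = 5.465783
  t = 7.0000: CF_t = 107.200000, DF = 0.725059, PV = 77.726303
Price P = sum_t PV_t = 114.624532
Macaulay numerator sum_t t * PV_t:
  t * PV_t at t = 1.0000: 6.876791
  t * PV_t at t = 2.0000: 13.136181
  t * PV_t at t = 3.0000: 18.819744
  t * PV_t at t = 4.0000: 23.966563
  t * PV_t at t = 5.0000: 28.613375
  t * PV_t at t = 6.0000: 32.794700
  t * PV_t at t = 7.0000: 544.084124
Macaulay duration D = (sum_t t * PV_t) / P = 668.291478 / 114.624532 = 5.830266

Answer: Macaulay duration = 5.8303 years


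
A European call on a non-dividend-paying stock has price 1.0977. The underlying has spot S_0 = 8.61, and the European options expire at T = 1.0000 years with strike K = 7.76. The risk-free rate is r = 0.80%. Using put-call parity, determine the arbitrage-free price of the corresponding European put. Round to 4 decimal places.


Put-call parity: C - P = S_0 * exp(-qT) - K * exp(-rT).
S_0 * exp(-qT) = 8.6100 * 1.00000000 = 8.61000000
K * exp(-rT) = 7.7600 * 0.99203191 = 7.69816766
P = C - S*exp(-qT) + K*exp(-rT)
P = 1.0977 - 8.61000000 + 7.69816766 = 0.1859

Answer: Put price = 0.1859


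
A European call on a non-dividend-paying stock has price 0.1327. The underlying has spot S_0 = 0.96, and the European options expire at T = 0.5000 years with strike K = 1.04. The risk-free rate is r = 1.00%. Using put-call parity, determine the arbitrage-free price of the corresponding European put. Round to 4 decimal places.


Put-call parity: C - P = S_0 * exp(-qT) - K * exp(-rT).
S_0 * exp(-qT) = 0.9600 * 1.00000000 = 0.96000000
K * exp(-rT) = 1.0400 * 0.99501248 = 1.03481298
P = C - S*exp(-qT) + K*exp(-rT)
P = 0.1327 - 0.96000000 + 1.03481298 = 0.2075

Answer: Put price = 0.2075


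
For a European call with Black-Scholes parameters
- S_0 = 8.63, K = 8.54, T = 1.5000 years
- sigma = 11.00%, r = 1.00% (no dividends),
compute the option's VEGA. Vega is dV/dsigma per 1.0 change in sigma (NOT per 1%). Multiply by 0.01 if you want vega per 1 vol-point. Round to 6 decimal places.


d1 = 0.2565172262; d2 = 0.1217952904
phi(d1) = 0.3860304306; exp(-qT) = 1.0000000000; exp(-rT) = 0.9851119396
Vega = S * exp(-qT) * phi(d1) * sqrt(T) = 8.6300 * 1.0000000000 * 0.3860304306 * 1.2247448714 = 4.080167

Answer: Vega = 4.080167


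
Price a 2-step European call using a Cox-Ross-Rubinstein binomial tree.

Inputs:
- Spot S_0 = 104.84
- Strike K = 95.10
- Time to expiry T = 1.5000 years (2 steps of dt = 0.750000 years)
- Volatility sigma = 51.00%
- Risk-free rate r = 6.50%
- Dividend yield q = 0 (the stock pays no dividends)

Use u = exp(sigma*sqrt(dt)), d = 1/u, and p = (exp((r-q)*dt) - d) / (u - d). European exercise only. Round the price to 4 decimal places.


dt = T/N = 0.750000
u = exp(sigma*sqrt(dt)) = 1.555307; d = 1/u = 0.642960
p = (exp((r-q)*dt) - d) / (u - d) = 0.446100
Discount per step: exp(-r*dt) = 0.952419
Stock lattice S(k, i) with i counting down-moves:
  k=0: S(0,0) = 104.8400
  k=1: S(1,0) = 163.0584; S(1,1) = 67.4079
  k=2: S(2,0) = 253.6059; S(2,1) = 104.8400; S(2,2) = 43.3406
Terminal payoffs V(N, i) = max(S_T - K, 0):
  V(2,0) = 158.505850; V(2,1) = 9.740000; V(2,2) = 0.000000
Backward induction: V(k, i) = exp(-r*dt) * [p * V(k+1, i) + (1-p) * V(k+1, i+1)].
  V(1,0) = exp(-r*dt) * [p*158.505850 + (1-p)*9.740000] = 72.483320
  V(1,1) = exp(-r*dt) * [p*9.740000 + (1-p)*0.000000] = 4.138274
  V(0,0) = exp(-r*dt) * [p*72.483320 + (1-p)*4.138274] = 32.979411

Answer: Price = V(0,0) = 32.9794


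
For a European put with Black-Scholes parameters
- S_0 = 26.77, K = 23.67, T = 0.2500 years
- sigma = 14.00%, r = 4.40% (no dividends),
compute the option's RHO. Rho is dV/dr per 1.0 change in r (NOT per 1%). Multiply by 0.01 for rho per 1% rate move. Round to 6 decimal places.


Answer: Rho = -0.175766

Derivation:
d1 = 1.9503347715; d2 = 1.8803347715
phi(d1) = 0.0595558117; exp(-qT) = 1.0000000000; exp(-rT) = 0.9890602788
N(-d2) = 0.0300312336
Rho = -K*T*exp(-rT)*N(-d2) = -23.6700 * 0.2500 * 0.9890602788 * 0.0300312336 = -0.175766


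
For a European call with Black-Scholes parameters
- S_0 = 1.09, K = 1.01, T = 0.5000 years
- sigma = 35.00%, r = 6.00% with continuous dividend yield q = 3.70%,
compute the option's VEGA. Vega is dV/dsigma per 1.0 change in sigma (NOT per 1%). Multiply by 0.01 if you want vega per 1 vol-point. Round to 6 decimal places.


Answer: Vega = 0.269233

Derivation:
d1 = 0.4782157722; d2 = 0.2307283988
phi(d1) = 0.3558365810; exp(-qT) = 0.9816700746; exp(-rT) = 0.9704455335
Vega = S * exp(-qT) * phi(d1) * sqrt(T) = 1.0900 * 0.9816700746 * 0.3558365810 * 0.7071067812 = 0.269233


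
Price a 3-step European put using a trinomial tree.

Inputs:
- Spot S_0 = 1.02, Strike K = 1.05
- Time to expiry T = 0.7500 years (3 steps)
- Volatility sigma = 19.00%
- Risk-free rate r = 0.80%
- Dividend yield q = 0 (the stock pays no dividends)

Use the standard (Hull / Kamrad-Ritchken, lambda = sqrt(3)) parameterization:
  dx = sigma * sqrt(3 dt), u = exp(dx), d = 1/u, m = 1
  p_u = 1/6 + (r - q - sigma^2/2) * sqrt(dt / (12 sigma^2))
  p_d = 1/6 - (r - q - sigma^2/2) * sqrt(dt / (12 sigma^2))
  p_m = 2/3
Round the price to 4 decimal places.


Answer: Price = V(0,0) = 0.0788

Derivation:
dt = T/N = 0.250000; dx = sigma*sqrt(3*dt) = 0.164545
u = exp(dx) = 1.178856; d = 1/u = 0.848280
p_u = 0.159032, p_m = 0.666667, p_d = 0.174301
Discount per step: exp(-r*dt) = 0.998002
Stock lattice S(k, j) with j the centered position index:
  k=0: S(0,+0) = 1.0200
  k=1: S(1,-1) = 0.8652; S(1,+0) = 1.0200; S(1,+1) = 1.2024
  k=2: S(2,-2) = 0.7340; S(2,-1) = 0.8652; S(2,+0) = 1.0200; S(2,+1) = 1.2024; S(2,+2) = 1.4175
  k=3: S(3,-3) = 0.6226; S(3,-2) = 0.7340; S(3,-1) = 0.8652; S(3,+0) = 1.0200; S(3,+1) = 1.2024; S(3,+2) = 1.4175; S(3,+3) = 1.6710
Terminal payoffs V(N, j) = max(K - S_T, 0):
  V(3,-3) = 0.427388; V(3,-2) = 0.316030; V(3,-1) = 0.184755; V(3,+0) = 0.030000; V(3,+1) = 0.000000; V(3,+2) = 0.000000; V(3,+3) = 0.000000
Backward induction: V(k, j) = exp(-r*dt) * [p_u * V(k+1, j+1) + p_m * V(k+1, j) + p_d * V(k+1, j-1)]
  V(2,-2) = exp(-r*dt) * [p_u*0.184755 + p_m*0.316030 + p_d*0.427388] = 0.313934
  V(2,-1) = exp(-r*dt) * [p_u*0.030000 + p_m*0.184755 + p_d*0.316030] = 0.182660
  V(2,+0) = exp(-r*dt) * [p_u*0.000000 + p_m*0.030000 + p_d*0.184755] = 0.052099
  V(2,+1) = exp(-r*dt) * [p_u*0.000000 + p_m*0.000000 + p_d*0.030000] = 0.005219
  V(2,+2) = exp(-r*dt) * [p_u*0.000000 + p_m*0.000000 + p_d*0.000000] = 0.000000
  V(1,-1) = exp(-r*dt) * [p_u*0.052099 + p_m*0.182660 + p_d*0.313934] = 0.184408
  V(1,+0) = exp(-r*dt) * [p_u*0.005219 + p_m*0.052099 + p_d*0.182660] = 0.067266
  V(1,+1) = exp(-r*dt) * [p_u*0.000000 + p_m*0.005219 + p_d*0.052099] = 0.012535
  V(0,+0) = exp(-r*dt) * [p_u*0.012535 + p_m*0.067266 + p_d*0.184408] = 0.078822


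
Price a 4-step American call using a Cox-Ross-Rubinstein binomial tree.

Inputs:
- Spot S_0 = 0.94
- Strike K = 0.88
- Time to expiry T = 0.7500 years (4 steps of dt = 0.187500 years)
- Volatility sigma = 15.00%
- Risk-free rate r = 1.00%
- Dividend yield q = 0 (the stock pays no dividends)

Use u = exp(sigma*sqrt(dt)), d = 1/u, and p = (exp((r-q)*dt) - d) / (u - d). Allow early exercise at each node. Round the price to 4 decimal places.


dt = T/N = 0.187500
u = exp(sigma*sqrt(dt)) = 1.067108; d = 1/u = 0.937113
p = (exp((r-q)*dt) - d) / (u - d) = 0.498205
Discount per step: exp(-r*dt) = 0.998127
Stock lattice S(k, i) with i counting down-moves:
  k=0: S(0,0) = 0.9400
  k=1: S(1,0) = 1.0031; S(1,1) = 0.8809
  k=2: S(2,0) = 1.0704; S(2,1) = 0.9400; S(2,2) = 0.8255
  k=3: S(3,0) = 1.1422; S(3,1) = 1.0031; S(3,2) = 0.8809; S(3,3) = 0.7736
  k=4: S(4,0) = 1.2189; S(4,1) = 1.0704; S(4,2) = 0.9400; S(4,3) = 0.8255; S(4,4) = 0.7249
Terminal payoffs V(N, i) = max(S_T - K, 0):
  V(4,0) = 0.338880; V(4,1) = 0.190396; V(4,2) = 0.060000; V(4,3) = 0.000000; V(4,4) = 0.000000
Backward induction: V(k, i) = exp(-r*dt) * [p * V(k+1, i) + (1-p) * V(k+1, i+1)]; then take max(V_cont, immediate exercise) for American.
  V(3,0) = exp(-r*dt) * [p*0.338880 + (1-p)*0.190396] = 0.263876; exercise = 0.262228; V(3,0) = max -> 0.263876
  V(3,1) = exp(-r*dt) * [p*0.190396 + (1-p)*0.060000] = 0.124730; exercise = 0.123081; V(3,1) = max -> 0.124730
  V(3,2) = exp(-r*dt) * [p*0.060000 + (1-p)*0.000000] = 0.029836; exercise = 0.000886; V(3,2) = max -> 0.029836
  V(3,3) = exp(-r*dt) * [p*0.000000 + (1-p)*0.000000] = 0.000000; exercise = 0.000000; V(3,3) = max -> 0.000000
  V(2,0) = exp(-r*dt) * [p*0.263876 + (1-p)*0.124730] = 0.193690; exercise = 0.190396; V(2,0) = max -> 0.193690
  V(2,1) = exp(-r*dt) * [p*0.124730 + (1-p)*0.029836] = 0.076968; exercise = 0.060000; V(2,1) = max -> 0.076968
  V(2,2) = exp(-r*dt) * [p*0.029836 + (1-p)*0.000000] = 0.014837; exercise = 0.000000; V(2,2) = max -> 0.014837
  V(1,0) = exp(-r*dt) * [p*0.193690 + (1-p)*0.076968] = 0.134866; exercise = 0.123081; V(1,0) = max -> 0.134866
  V(1,1) = exp(-r*dt) * [p*0.076968 + (1-p)*0.014837] = 0.045705; exercise = 0.000886; V(1,1) = max -> 0.045705
  V(0,0) = exp(-r*dt) * [p*0.134866 + (1-p)*0.045705] = 0.089957; exercise = 0.060000; V(0,0) = max -> 0.089957

Answer: Price = V(0,0) = 0.0900


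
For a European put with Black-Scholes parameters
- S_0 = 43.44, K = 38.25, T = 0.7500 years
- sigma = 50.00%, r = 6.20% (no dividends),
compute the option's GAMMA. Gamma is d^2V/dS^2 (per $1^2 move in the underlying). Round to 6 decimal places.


Answer: Gamma = 0.017525

Derivation:
d1 = 0.6177350322; d2 = 0.1847223303
phi(d1) = 0.3296457064; exp(-qT) = 1.0000000000; exp(-rT) = 0.9545645606
Gamma = exp(-qT) * phi(d1) / (S * sigma * sqrt(T)) = 1.0000000000 * 0.3296457064 / (43.4400 * 0.5000 * 0.8660254038) = 0.017525


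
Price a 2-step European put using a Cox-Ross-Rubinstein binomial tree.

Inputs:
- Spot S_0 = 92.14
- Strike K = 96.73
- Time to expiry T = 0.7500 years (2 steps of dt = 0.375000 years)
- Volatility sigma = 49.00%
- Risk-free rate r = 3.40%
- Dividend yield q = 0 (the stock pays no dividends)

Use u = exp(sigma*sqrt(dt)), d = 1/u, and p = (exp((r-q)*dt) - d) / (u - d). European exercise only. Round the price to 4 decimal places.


Answer: Price = V(0,0) = 15.9947

Derivation:
dt = T/N = 0.375000
u = exp(sigma*sqrt(dt)) = 1.349943; d = 1/u = 0.740772
p = (exp((r-q)*dt) - d) / (u - d) = 0.446606
Discount per step: exp(-r*dt) = 0.987331
Stock lattice S(k, i) with i counting down-moves:
  k=0: S(0,0) = 92.1400
  k=1: S(1,0) = 124.3838; S(1,1) = 68.2547
  k=2: S(2,0) = 167.9110; S(2,1) = 92.1400; S(2,2) = 50.5612
Terminal payoffs V(N, i) = max(K - S_T, 0):
  V(2,0) = 0.000000; V(2,1) = 4.590000; V(2,2) = 46.168816
Backward induction: V(k, i) = exp(-r*dt) * [p * V(k+1, i) + (1-p) * V(k+1, i+1)].
  V(1,0) = exp(-r*dt) * [p*0.000000 + (1-p)*4.590000] = 2.507897
  V(1,1) = exp(-r*dt) * [p*4.590000 + (1-p)*46.168816] = 27.249796
  V(0,0) = exp(-r*dt) * [p*2.507897 + (1-p)*27.249796] = 15.994671


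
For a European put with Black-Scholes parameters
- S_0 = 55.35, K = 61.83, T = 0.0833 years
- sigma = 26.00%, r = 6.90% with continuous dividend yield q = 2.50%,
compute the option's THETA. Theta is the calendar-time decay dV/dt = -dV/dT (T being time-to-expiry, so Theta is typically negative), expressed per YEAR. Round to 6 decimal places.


Answer: Theta = -1.111585

Derivation:
d1 = -1.3889999843; d2 = -1.4640405067
phi(d1) = 0.1520419193; exp(-qT) = 0.9979196669; exp(-rT) = 0.9942687864
Theta = -S*exp(-qT)*phi(d1)*sigma/(2*sqrt(T)) + r*K*exp(-rT)*N(-d2) - q*S*exp(-qT)*N(-d1)
N(-d1) = 0.9175836226; N(-d2) = 0.9284085595; sqrt(T) = 0.2886173938
Term 1 = -55.3500 * 0.9979196669 * 0.1520419193 * 0.2600 / (2 * 0.2886173938) = -3.7826608260
Term 2 = 0.0690 * 61.8300 * 0.9942687864 * 0.9284085595 = 3.9381411560
Term 3 = -0.0250 * 55.3500 * 0.9979196669 * 0.9175836226 = -1.2670649257
Theta = -3.7826608260 + (3.9381411560) + (-1.2670649257) = -1.111585


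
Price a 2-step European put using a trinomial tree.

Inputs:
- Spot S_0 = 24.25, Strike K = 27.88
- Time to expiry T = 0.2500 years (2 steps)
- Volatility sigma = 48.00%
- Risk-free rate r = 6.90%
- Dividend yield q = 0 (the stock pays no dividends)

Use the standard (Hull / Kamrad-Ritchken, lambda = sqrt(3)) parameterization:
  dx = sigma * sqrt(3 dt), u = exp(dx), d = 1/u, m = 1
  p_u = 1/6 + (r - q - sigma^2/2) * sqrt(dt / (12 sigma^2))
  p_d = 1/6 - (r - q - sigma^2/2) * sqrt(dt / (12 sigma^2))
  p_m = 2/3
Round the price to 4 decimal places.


dt = T/N = 0.125000; dx = sigma*sqrt(3*dt) = 0.293939
u = exp(dx) = 1.341702; d = 1/u = 0.745322
p_u = 0.156843, p_m = 0.666667, p_d = 0.176490
Discount per step: exp(-r*dt) = 0.991412
Stock lattice S(k, j) with j the centered position index:
  k=0: S(0,+0) = 24.2500
  k=1: S(1,-1) = 18.0741; S(1,+0) = 24.2500; S(1,+1) = 32.5363
  k=2: S(2,-2) = 13.4710; S(2,-1) = 18.0741; S(2,+0) = 24.2500; S(2,+1) = 32.5363; S(2,+2) = 43.6540
Terminal payoffs V(N, j) = max(K - S_T, 0):
  V(2,-2) = 14.409002; V(2,-1) = 9.805938; V(2,+0) = 3.630000; V(2,+1) = 0.000000; V(2,+2) = 0.000000
Backward induction: V(k, j) = exp(-r*dt) * [p_u * V(k+1, j+1) + p_m * V(k+1, j) + p_d * V(k+1, j-1)]
  V(1,-1) = exp(-r*dt) * [p_u*3.630000 + p_m*9.805938 + p_d*14.409002] = 9.566809
  V(1,+0) = exp(-r*dt) * [p_u*0.000000 + p_m*3.630000 + p_d*9.805938] = 4.115006
  V(1,+1) = exp(-r*dt) * [p_u*0.000000 + p_m*0.000000 + p_d*3.630000] = 0.635157
  V(0,+0) = exp(-r*dt) * [p_u*0.635157 + p_m*4.115006 + p_d*9.566809] = 4.492490

Answer: Price = V(0,0) = 4.4925


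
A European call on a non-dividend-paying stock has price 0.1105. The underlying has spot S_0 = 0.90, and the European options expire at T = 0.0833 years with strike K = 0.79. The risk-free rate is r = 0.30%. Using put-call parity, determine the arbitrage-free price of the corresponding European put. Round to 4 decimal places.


Answer: Put price = 0.0003

Derivation:
Put-call parity: C - P = S_0 * exp(-qT) - K * exp(-rT).
S_0 * exp(-qT) = 0.9000 * 1.00000000 = 0.90000000
K * exp(-rT) = 0.7900 * 0.99975013 = 0.78980260
P = C - S*exp(-qT) + K*exp(-rT)
P = 0.1105 - 0.90000000 + 0.78980260 = 0.0003


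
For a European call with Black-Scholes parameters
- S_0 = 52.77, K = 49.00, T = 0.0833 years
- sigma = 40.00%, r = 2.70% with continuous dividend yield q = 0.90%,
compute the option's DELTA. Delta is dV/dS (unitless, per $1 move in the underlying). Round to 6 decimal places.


Answer: Delta = 0.761432

Derivation:
d1 = 0.7127597910; d2 = 0.5973128334
phi(d1) = 0.3094521531; exp(-qT) = 0.9992505810; exp(-rT) = 0.9977534273
N(d1) = 0.7620027946
Delta = exp(-qT) * N(d1) = 0.9992505810 * 0.7620027946 = 0.761432


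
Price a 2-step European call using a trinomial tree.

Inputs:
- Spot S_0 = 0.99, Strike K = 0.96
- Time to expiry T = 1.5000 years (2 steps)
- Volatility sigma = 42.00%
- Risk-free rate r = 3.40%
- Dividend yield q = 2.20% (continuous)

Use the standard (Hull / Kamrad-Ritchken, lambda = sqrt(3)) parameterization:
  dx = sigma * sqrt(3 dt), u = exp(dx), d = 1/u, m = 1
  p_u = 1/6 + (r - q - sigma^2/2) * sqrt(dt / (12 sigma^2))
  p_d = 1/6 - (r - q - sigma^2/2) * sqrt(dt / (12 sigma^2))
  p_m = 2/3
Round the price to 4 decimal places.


Answer: Price = V(0,0) = 0.1877

Derivation:
dt = T/N = 0.750000; dx = sigma*sqrt(3*dt) = 0.630000
u = exp(dx) = 1.877611; d = 1/u = 0.532592
p_u = 0.121310, p_m = 0.666667, p_d = 0.212024
Discount per step: exp(-r*dt) = 0.974822
Stock lattice S(k, j) with j the centered position index:
  k=0: S(0,+0) = 0.9900
  k=1: S(1,-1) = 0.5273; S(1,+0) = 0.9900; S(1,+1) = 1.8588
  k=2: S(2,-2) = 0.2808; S(2,-1) = 0.5273; S(2,+0) = 0.9900; S(2,+1) = 1.8588; S(2,+2) = 3.4902
Terminal payoffs V(N, j) = max(S_T - K, 0):
  V(2,-2) = 0.000000; V(2,-1) = 0.000000; V(2,+0) = 0.030000; V(2,+1) = 0.898834; V(2,+2) = 2.530167
Backward induction: V(k, j) = exp(-r*dt) * [p_u * V(k+1, j+1) + p_m * V(k+1, j) + p_d * V(k+1, j-1)]
  V(1,-1) = exp(-r*dt) * [p_u*0.030000 + p_m*0.000000 + p_d*0.000000] = 0.003548
  V(1,+0) = exp(-r*dt) * [p_u*0.898834 + p_m*0.030000 + p_d*0.000000] = 0.125788
  V(1,+1) = exp(-r*dt) * [p_u*2.530167 + p_m*0.898834 + p_d*0.030000] = 0.889542
  V(0,+0) = exp(-r*dt) * [p_u*0.889542 + p_m*0.125788 + p_d*0.003548] = 0.187674


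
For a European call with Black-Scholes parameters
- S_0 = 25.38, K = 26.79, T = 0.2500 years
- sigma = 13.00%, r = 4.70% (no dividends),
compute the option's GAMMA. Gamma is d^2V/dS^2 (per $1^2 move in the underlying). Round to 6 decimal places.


Answer: Gamma = 0.199723

Derivation:
d1 = -0.6185341734; d2 = -0.6835341734
phi(d1) = 0.3294829093; exp(-qT) = 1.0000000000; exp(-rT) = 0.9883187617
Gamma = exp(-qT) * phi(d1) / (S * sigma * sqrt(T)) = 1.0000000000 * 0.3294829093 / (25.3800 * 0.1300 * 0.5000000000) = 0.199723


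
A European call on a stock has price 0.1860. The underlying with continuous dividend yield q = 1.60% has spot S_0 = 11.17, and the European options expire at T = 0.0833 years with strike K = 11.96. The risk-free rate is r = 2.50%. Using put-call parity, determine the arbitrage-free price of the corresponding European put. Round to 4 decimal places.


Put-call parity: C - P = S_0 * exp(-qT) - K * exp(-rT).
S_0 * exp(-qT) = 11.1700 * 0.99866809 = 11.15512254
K * exp(-rT) = 11.9600 * 0.99791967 = 11.93511922
P = C - S*exp(-qT) + K*exp(-rT)
P = 0.1860 - 11.15512254 + 11.93511922 = 0.9660

Answer: Put price = 0.9660


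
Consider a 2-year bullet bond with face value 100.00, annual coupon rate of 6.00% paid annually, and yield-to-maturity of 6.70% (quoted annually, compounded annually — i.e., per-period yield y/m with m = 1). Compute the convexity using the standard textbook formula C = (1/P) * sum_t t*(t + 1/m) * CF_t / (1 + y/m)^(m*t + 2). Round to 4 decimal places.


Answer: Convexity = 5.0700

Derivation:
Coupon per period c = face * coupon_rate / m = 6.000000
Periods per year m = 1; per-period yield y/m = 0.067000
Number of cashflows N = 2
Cashflows (t years, CF_t, discount factor 1/(1+y/m)^(m*t), PV):
  t = 1.0000: CF_t = 6.000000, DF = 0.937207, PV = 5.623243
  t = 2.0000: CF_t = 106.000000, DF = 0.878357, PV = 93.105862
Price P = sum_t PV_t = 98.729105
Convexity numerator sum_t t*(t + 1/m) * CF_t / (1+y/m)^(m*t + 2):
  t = 1.0000: term = 9.878431
  t = 2.0000: term = 490.681222
Convexity = (1/P) * sum = 500.559653 / 98.729105 = 5.070031


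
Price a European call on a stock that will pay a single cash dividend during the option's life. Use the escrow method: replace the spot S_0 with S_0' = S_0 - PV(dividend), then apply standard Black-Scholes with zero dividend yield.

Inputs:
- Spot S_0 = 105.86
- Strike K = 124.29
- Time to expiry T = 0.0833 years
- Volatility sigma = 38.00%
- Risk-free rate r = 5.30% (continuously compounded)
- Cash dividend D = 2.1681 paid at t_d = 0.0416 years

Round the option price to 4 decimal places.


Answer: Price = 0.2807

Derivation:
PV(D) = D * exp(-r * t_d) = 2.1681 * 0.99779763 = 2.16332504
S_0' = S_0 - PV(D) = 105.8600 - 2.16332504 = 103.69667496
d1 = (ln(S_0'/K) + (r + sigma^2/2)*T) / (sigma*sqrt(T)) = -1.55658939
d2 = d1 - sigma*sqrt(T) = -1.66626400
exp(-rT) = 0.99559483
N(d1) = 0.05978400; N(d2) = 0.04783042
C = S_0' * N(d1) - K * exp(-rT) * N(d2) = 103.69667496 * 0.05978400 - 124.2900 * 0.99559483 * 0.04783042 = 0.2807


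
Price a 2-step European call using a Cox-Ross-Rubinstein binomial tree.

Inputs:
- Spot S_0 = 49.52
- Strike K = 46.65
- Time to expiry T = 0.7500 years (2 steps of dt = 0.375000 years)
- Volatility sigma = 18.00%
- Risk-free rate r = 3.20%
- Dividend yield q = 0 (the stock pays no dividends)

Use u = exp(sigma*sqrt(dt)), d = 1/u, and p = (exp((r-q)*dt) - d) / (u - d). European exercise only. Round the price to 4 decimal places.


Answer: Price = V(0,0) = 5.4886

Derivation:
dt = T/N = 0.375000
u = exp(sigma*sqrt(dt)) = 1.116532; d = 1/u = 0.895631
p = (exp((r-q)*dt) - d) / (u - d) = 0.527121
Discount per step: exp(-r*dt) = 0.988072
Stock lattice S(k, i) with i counting down-moves:
  k=0: S(0,0) = 49.5200
  k=1: S(1,0) = 55.2906; S(1,1) = 44.3516
  k=2: S(2,0) = 61.7337; S(2,1) = 49.5200; S(2,2) = 39.7227
Terminal payoffs V(N, i) = max(S_T - K, 0):
  V(2,0) = 15.083745; V(2,1) = 2.870000; V(2,2) = 0.000000
Backward induction: V(k, i) = exp(-r*dt) * [p * V(k+1, i) + (1-p) * V(k+1, i+1)].
  V(1,0) = exp(-r*dt) * [p*15.083745 + (1-p)*2.870000] = 9.197096
  V(1,1) = exp(-r*dt) * [p*2.870000 + (1-p)*0.000000] = 1.494793
  V(0,0) = exp(-r*dt) * [p*9.197096 + (1-p)*1.494793] = 5.488582


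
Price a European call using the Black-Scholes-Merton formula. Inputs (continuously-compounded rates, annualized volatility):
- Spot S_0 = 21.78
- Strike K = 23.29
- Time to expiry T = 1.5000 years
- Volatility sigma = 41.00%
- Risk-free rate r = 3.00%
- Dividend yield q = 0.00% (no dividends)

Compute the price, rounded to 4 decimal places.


d1 = (ln(S/K) + (r - q + 0.5*sigma^2) * T) / (sigma * sqrt(T)) = 0.20719703
d2 = d1 - sigma * sqrt(T) = -0.29494837
exp(-rT) = 0.95599748; exp(-qT) = 1.00000000
C = S_0 * exp(-qT) * N(d1) - K * exp(-rT) * N(d2)
N(d1) = 0.58207201; N(d2) = 0.38401666
C = 21.7800 * 1.00000000 * 0.58207201 - 23.2900 * 0.95599748 * 0.38401666 = 4.1273

Answer: Price = 4.1273


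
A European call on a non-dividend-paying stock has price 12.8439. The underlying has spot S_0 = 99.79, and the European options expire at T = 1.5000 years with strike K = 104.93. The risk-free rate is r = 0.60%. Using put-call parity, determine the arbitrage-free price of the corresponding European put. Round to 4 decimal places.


Answer: Put price = 17.0438

Derivation:
Put-call parity: C - P = S_0 * exp(-qT) - K * exp(-rT).
S_0 * exp(-qT) = 99.7900 * 1.00000000 = 99.79000000
K * exp(-rT) = 104.9300 * 0.99104038 = 103.98986694
P = C - S*exp(-qT) + K*exp(-rT)
P = 12.8439 - 99.79000000 + 103.98986694 = 17.0438


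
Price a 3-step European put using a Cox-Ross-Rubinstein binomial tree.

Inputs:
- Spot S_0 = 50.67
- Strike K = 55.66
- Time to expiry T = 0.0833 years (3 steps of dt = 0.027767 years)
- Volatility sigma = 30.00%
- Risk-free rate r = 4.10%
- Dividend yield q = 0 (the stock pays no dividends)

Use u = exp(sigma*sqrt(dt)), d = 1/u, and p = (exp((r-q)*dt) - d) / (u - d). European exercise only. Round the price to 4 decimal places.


dt = T/N = 0.027767
u = exp(sigma*sqrt(dt)) = 1.051261; d = 1/u = 0.951239
p = (exp((r-q)*dt) - d) / (u - d) = 0.498893
Discount per step: exp(-r*dt) = 0.998862
Stock lattice S(k, i) with i counting down-moves:
  k=0: S(0,0) = 50.6700
  k=1: S(1,0) = 53.2674; S(1,1) = 48.1993
  k=2: S(2,0) = 55.9979; S(2,1) = 50.6700; S(2,2) = 45.8490
  k=3: S(3,0) = 58.8684; S(3,1) = 53.2674; S(3,2) = 48.1993; S(3,3) = 43.6134
Terminal payoffs V(N, i) = max(K - S_T, 0):
  V(3,0) = 0.000000; V(3,1) = 2.392626; V(3,2) = 7.460723; V(3,3) = 12.046618
Backward induction: V(k, i) = exp(-r*dt) * [p * V(k+1, i) + (1-p) * V(k+1, i+1)].
  V(2,0) = exp(-r*dt) * [p*0.000000 + (1-p)*2.392626] = 1.197597
  V(2,1) = exp(-r*dt) * [p*2.392626 + (1-p)*7.460723] = 4.926671
  V(2,2) = exp(-r*dt) * [p*7.460723 + (1-p)*12.046618] = 9.747642
  V(1,0) = exp(-r*dt) * [p*1.197597 + (1-p)*4.926671] = 3.062771
  V(1,1) = exp(-r*dt) * [p*4.926671 + (1-p)*9.747642] = 7.334137
  V(0,0) = exp(-r*dt) * [p*3.062771 + (1-p)*7.334137] = 5.197260

Answer: Price = V(0,0) = 5.1973


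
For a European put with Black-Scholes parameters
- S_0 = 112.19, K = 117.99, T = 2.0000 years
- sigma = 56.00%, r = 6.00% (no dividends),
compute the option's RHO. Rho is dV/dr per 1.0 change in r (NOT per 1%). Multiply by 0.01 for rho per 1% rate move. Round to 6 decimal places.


Answer: Rho = -129.972171

Derivation:
d1 = 0.4838554768; d2 = -0.3081041181
phi(d1) = 0.3548725406; exp(-qT) = 1.0000000000; exp(-rT) = 0.8869204367
N(-d2) = 0.6209984461
Rho = -K*T*exp(-rT)*N(-d2) = -117.9900 * 2.0000 * 0.8869204367 * 0.6209984461 = -129.972171


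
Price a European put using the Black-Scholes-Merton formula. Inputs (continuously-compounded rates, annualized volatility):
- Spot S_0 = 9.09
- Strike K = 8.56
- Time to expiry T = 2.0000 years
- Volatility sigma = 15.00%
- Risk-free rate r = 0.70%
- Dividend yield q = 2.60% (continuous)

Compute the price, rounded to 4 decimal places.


Answer: Price = 0.6307

Derivation:
d1 = (ln(S/K) + (r - q + 0.5*sigma^2) * T) / (sigma * sqrt(T)) = 0.21012724
d2 = d1 - sigma * sqrt(T) = -0.00200480
exp(-rT) = 0.98609754; exp(-qT) = 0.94932887
P = K * exp(-rT) * N(-d2) - S_0 * exp(-qT) * N(-d1)
N(-d1) = 0.41678418; N(-d2) = 0.50079980
P = 8.5600 * 0.98609754 * 0.50079980 - 9.0900 * 0.94932887 * 0.41678418 = 0.6307


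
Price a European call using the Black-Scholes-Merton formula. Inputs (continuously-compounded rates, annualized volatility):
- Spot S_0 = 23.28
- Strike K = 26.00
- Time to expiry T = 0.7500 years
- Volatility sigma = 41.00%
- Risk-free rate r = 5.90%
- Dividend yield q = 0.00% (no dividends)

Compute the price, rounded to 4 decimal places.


Answer: Price = 2.6537

Derivation:
d1 = (ln(S/K) + (r - q + 0.5*sigma^2) * T) / (sigma * sqrt(T)) = -0.00905289
d2 = d1 - sigma * sqrt(T) = -0.36412331
exp(-rT) = 0.95671475; exp(-qT) = 1.00000000
C = S_0 * exp(-qT) * N(d1) - K * exp(-rT) * N(d2)
N(d1) = 0.49638847; N(d2) = 0.35788297
C = 23.2800 * 1.00000000 * 0.49638847 - 26.0000 * 0.95671475 * 0.35788297 = 2.6537
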